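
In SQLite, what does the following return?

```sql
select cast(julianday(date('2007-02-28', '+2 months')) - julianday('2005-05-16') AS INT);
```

712

Adding +2 months to 2007-02-28 gives 2007-04-28.
15 days remain in May 2005 after the 16th (31 − 16).
Full months from June 2005 through March 2007 contribute their day counts.
Then 28 days into April 2007.
Total: 15 + 30 + 31 + 31 + 30 + 31 + 30 + 31 + 31 + 28 + 31 + 30 + 31 + 30 + 31 + 31 + 30 + 31 + 30 + 31 + 31 + 28 + 31 + 28 = 712.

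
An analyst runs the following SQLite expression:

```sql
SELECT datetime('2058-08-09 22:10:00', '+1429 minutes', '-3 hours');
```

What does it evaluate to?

1429 minutes = 23h 49m; +1429 minutes from 2058-08-09 22:10:00 is 2058-08-10 21:59:00 (crosses midnight).
-3 hours from 2058-08-10 21:59:00 is 2058-08-10 18:59:00.

2058-08-10 18:59:00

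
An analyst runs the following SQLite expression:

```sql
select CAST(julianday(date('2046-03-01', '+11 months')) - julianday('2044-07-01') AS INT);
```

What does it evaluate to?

Adding +11 months to 2046-03-01 gives 2047-02-01.
30 days remain in July 2044 after the 1st (31 − 1).
Full months from August 2044 through January 2047 contribute their day counts.
Then 1 day into February 2047.
Total: 30 + 31 + 30 + 31 + 30 + 31 + 31 + 28 + 31 + 30 + 31 + 30 + 31 + 31 + 30 + 31 + 30 + 31 + 31 + 28 + 31 + 30 + 31 + 30 + 31 + 31 + 30 + 31 + 30 + 31 + 31 + 1 = 945.

945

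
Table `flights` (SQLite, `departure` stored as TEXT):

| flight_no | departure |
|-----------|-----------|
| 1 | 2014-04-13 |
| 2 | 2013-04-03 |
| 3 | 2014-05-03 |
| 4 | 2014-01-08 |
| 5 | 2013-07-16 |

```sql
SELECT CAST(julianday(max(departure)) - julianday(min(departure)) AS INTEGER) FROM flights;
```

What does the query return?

MIN = 2013-04-03, MAX = 2014-05-03.
27 days remain in April 2013 after the 3rd (30 − 3).
Full months from May 2013 through April 2014 contribute their day counts.
Then 3 days into May 2014.
Total: 27 + 31 + 30 + 31 + 31 + 30 + 31 + 30 + 31 + 31 + 28 + 31 + 30 + 3 = 395.

395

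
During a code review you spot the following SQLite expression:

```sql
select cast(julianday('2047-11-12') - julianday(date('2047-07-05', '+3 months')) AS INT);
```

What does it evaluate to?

Adding +3 months to 2047-07-05 gives 2047-10-05.
26 days remain in October 2047 after the 5th (31 − 5).
Then 12 days into November 2047.
Total: 26 + 12 = 38.

38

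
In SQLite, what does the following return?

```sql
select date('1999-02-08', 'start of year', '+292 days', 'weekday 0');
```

`start of year` rewinds 1999-02-08 to 1999-01-01.
Applying '+292 days' to 1999-01-01: counting 292 days forward gives 1999-10-20.
`weekday 0` advances to the next Sunday; 1999-10-20 is a Wednesday, so it moves forward to 1999-10-24.

1999-10-24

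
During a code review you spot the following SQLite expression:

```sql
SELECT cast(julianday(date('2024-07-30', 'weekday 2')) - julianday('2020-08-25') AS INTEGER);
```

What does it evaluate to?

`weekday 2` advances to the next Tuesday; 2024-07-30 is already a Tuesday, so it stays at 2024-07-30.
6 days remain in August 2020 after the 25th (31 − 25).
Full months from September 2020 through June 2024 contribute their day counts.
Then 30 days into July 2024.
Total: 6 + 30 + 31 + 30 + 31 + 31 + 28 + 31 + 30 + 31 + 30 + 31 + 31 + 30 + 31 + 30 + 31 + 31 + 28 + 31 + 30 + 31 + 30 + 31 + 31 + 30 + 31 + 30 + 31 + 31 + 28 + 31 + 30 + 31 + 30 + 31 + 31 + 30 + 31 + 30 + 31 + 31 + 29 + 31 + 30 + 31 + 30 + 30 = 1435.

1435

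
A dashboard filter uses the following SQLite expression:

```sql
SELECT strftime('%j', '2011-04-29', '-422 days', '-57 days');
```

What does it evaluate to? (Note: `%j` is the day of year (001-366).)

First apply '-422 days', '-57 days': 2011-04-29 → 2010-01-05.
Day-of-year for 2010-01-05: days since 2010-01-01 inclusive = 5, zero-padded to 005.

005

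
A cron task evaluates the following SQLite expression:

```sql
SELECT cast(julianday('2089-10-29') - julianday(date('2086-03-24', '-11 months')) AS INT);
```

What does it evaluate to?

Adding -11 months to 2086-03-24 gives 2085-04-24.
6 days remain in April 2085 after the 24th (30 − 24).
Full months from May 2085 through September 2089 contribute their day counts.
Then 29 days into October 2089.
Total: 6 + 31 + 30 + 31 + 31 + 30 + 31 + 30 + 31 + 31 + 28 + 31 + 30 + 31 + 30 + 31 + 31 + 30 + 31 + 30 + 31 + 31 + 28 + 31 + 30 + 31 + 30 + 31 + 31 + 30 + 31 + 30 + 31 + 31 + 29 + 31 + 30 + 31 + 30 + 31 + 31 + 30 + 31 + 30 + 31 + 31 + 28 + 31 + 30 + 31 + 30 + 31 + 31 + 30 + 29 = 1649.

1649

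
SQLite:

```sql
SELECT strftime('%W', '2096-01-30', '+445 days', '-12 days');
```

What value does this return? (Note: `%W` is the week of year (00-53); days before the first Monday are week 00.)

13

First apply '+445 days', '-12 days': 2096-01-30 → 2097-04-07.
2097-04-07 is a Sunday. SQLite's %W counts Mondays since the year started; the result is 13.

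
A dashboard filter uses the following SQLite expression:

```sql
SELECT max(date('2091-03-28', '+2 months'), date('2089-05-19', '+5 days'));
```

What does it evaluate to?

date('2091-03-28', '+2 months') → 2091-05-28.
date('2089-05-19', '+5 days') → 2089-05-24.
Later of the two is 2091-05-28.

2091-05-28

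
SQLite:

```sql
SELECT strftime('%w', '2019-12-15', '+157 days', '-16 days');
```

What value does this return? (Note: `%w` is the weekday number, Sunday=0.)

1

First apply '+157 days', '-16 days': 2019-12-15 → 2020-05-04.
2020-05-04 is a Monday; with Sunday=0 that is 1.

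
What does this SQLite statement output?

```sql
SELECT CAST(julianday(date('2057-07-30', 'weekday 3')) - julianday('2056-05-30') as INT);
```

`weekday 3` advances to the next Wednesday; 2057-07-30 is a Monday, so it moves forward to 2057-08-01.
1 day remains in May 2056 after the 30th (31 − 30).
Full months from June 2056 through July 2057 contribute their day counts.
Then 1 day into August 2057.
Total: 1 + 30 + 31 + 31 + 30 + 31 + 30 + 31 + 31 + 28 + 31 + 30 + 31 + 30 + 31 + 1 = 428.

428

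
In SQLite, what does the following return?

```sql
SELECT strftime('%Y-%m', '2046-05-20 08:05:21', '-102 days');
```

2046-02

First apply '-102 days': 2046-05-20 08:05:21 → 2046-02-07 08:05:21.
`%Y-%m` extracts the year-month: 2046-02.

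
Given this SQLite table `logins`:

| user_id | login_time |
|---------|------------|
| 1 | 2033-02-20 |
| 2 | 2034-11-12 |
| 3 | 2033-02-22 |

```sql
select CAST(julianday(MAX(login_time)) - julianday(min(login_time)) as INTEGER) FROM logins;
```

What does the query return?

630

MIN = 2033-02-20, MAX = 2034-11-12.
8 days remain in February 2033 after the 20th (28 − 20).
Full months from March 2033 through October 2034 contribute their day counts.
Then 12 days into November 2034.
Total: 8 + 31 + 30 + 31 + 30 + 31 + 31 + 30 + 31 + 30 + 31 + 31 + 28 + 31 + 30 + 31 + 30 + 31 + 31 + 30 + 31 + 12 = 630.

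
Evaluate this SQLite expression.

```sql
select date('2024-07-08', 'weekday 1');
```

2024-07-08

`weekday 1` advances to the next Monday; 2024-07-08 is already a Monday, so it stays at 2024-07-08.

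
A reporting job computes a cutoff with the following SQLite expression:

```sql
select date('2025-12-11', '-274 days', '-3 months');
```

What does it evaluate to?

2024-12-12

Applying '-274 days' to 2025-12-11: counting 274 days back gives 2025-03-12.
Adding -3 months to 2025-03-12 gives 2024-12-12.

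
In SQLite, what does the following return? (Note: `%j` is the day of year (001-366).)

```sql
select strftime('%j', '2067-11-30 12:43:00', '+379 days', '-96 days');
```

First apply '+379 days', '-96 days': 2067-11-30 12:43:00 → 2068-09-08 12:43:00.
Day-of-year for 2068-09-08: days since 2068-01-01 inclusive = 252, zero-padded to 252.

252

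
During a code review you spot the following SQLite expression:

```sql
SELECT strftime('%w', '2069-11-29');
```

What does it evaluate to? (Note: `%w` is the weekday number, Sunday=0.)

5

2069-11-29 is a Friday; with Sunday=0 that is 5.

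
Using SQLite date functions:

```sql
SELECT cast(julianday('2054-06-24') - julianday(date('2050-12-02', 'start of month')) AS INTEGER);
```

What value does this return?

1301

`start of month` rewinds 2050-12-02 to 2050-12-01.
30 days remain in December 2050 after the 1st (31 − 1).
Full months from January 2051 through May 2054 contribute their day counts.
Then 24 days into June 2054.
Total: 30 + 31 + 28 + 31 + 30 + 31 + 30 + 31 + 31 + 30 + 31 + 30 + 31 + 31 + 29 + 31 + 30 + 31 + 30 + 31 + 31 + 30 + 31 + 30 + 31 + 31 + 28 + 31 + 30 + 31 + 30 + 31 + 31 + 30 + 31 + 30 + 31 + 31 + 28 + 31 + 30 + 31 + 24 = 1301.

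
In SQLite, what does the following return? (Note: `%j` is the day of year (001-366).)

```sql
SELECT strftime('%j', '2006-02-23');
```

Day-of-year for 2006-02-23: days since 2006-01-01 inclusive = 54, zero-padded to 054.

054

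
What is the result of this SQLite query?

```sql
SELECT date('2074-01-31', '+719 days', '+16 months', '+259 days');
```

Applying '+719 days' to 2074-01-31: counting 719 days forward gives 2076-01-20.
Adding +16 months to 2076-01-20 gives 2077-05-20.
Applying '+259 days' to 2077-05-20: counting 259 days forward gives 2078-02-03.

2078-02-03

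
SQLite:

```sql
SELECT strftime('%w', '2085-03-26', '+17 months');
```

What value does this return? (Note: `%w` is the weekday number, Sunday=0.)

First apply '+17 months': 2085-03-26 → 2086-08-26.
2086-08-26 is a Monday; with Sunday=0 that is 1.

1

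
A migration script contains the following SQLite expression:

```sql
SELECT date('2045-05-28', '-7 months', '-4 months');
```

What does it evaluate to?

Adding -7 months to 2045-05-28 gives 2044-10-28.
Adding -4 months to 2044-10-28 gives 2044-06-28.

2044-06-28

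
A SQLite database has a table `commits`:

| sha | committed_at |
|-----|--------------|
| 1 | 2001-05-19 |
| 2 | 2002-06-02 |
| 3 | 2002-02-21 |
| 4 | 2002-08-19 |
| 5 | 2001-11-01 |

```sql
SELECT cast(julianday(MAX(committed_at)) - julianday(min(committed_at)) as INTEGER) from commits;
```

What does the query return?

457

MIN = 2001-05-19, MAX = 2002-08-19.
12 days remain in May 2001 after the 19th (31 − 19).
Full months from June 2001 through July 2002 contribute their day counts.
Then 19 days into August 2002.
Total: 12 + 30 + 31 + 31 + 30 + 31 + 30 + 31 + 31 + 28 + 31 + 30 + 31 + 30 + 31 + 19 = 457.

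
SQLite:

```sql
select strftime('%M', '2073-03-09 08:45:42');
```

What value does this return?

`%M` extracts the 2-digit minute: 45.

45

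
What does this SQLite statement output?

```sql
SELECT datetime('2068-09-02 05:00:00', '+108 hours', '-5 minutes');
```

2068-09-06 16:55:00

+108 hours from 2068-09-02 05:00:00 is 2068-09-06 17:00:00 (crosses midnight).
-5 minutes from 2068-09-06 17:00:00 is 2068-09-06 16:55:00.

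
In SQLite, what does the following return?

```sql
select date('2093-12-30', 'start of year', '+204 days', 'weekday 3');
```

2093-07-29

`start of year` rewinds 2093-12-30 to 2093-01-01.
Applying '+204 days' to 2093-01-01: counting 204 days forward gives 2093-07-24.
`weekday 3` advances to the next Wednesday; 2093-07-24 is a Friday, so it moves forward to 2093-07-29.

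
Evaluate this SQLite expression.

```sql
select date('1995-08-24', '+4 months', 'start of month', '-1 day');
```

Adding +4 months to 1995-08-24 gives 1995-12-24.
`start of month` rewinds 1995-12-24 to 1995-12-01.
Going back 1 day from 1995-12-01 reaches 1995-11-30 (last day of November, 30 days).

1995-11-30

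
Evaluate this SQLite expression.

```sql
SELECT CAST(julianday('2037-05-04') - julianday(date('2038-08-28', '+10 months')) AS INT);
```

Adding +10 months to 2038-08-28 gives 2039-06-28.
27 days remain in May 2037 after the 4th (31 − 4).
Full months from June 2037 through May 2039 contribute their day counts.
Then 28 days into June 2039.
Total: 27 + 30 + 31 + 31 + 30 + 31 + 30 + 31 + 31 + 28 + 31 + 30 + 31 + 30 + 31 + 31 + 30 + 31 + 30 + 31 + 31 + 28 + 31 + 30 + 31 + 28 = 785.
The subtraction is earlier − later, so the result is −785 → -785.

-785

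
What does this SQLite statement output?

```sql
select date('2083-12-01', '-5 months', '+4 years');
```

Adding -5 months to 2083-12-01 gives 2083-07-01.
Adding +4 years to 2083-07-01 gives 2087-07-01.

2087-07-01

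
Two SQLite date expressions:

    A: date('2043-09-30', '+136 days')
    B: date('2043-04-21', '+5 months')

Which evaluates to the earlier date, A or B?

A = 2044-02-13.
B = 2043-09-21.
B is earlier.

B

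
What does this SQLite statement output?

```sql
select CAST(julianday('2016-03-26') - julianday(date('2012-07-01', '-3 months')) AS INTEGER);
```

1455

Adding -3 months to 2012-07-01 gives 2012-04-01.
29 days remain in April 2012 after the 1st (30 − 1).
Full months from May 2012 through February 2016 contribute their day counts.
Then 26 days into March 2016.
Total: 29 + 31 + 30 + 31 + 31 + 30 + 31 + 30 + 31 + 31 + 28 + 31 + 30 + 31 + 30 + 31 + 31 + 30 + 31 + 30 + 31 + 31 + 28 + 31 + 30 + 31 + 30 + 31 + 31 + 30 + 31 + 30 + 31 + 31 + 28 + 31 + 30 + 31 + 30 + 31 + 31 + 30 + 31 + 30 + 31 + 31 + 29 + 26 = 1455.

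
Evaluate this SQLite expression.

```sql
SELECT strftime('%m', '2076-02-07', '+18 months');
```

First apply '+18 months': 2076-02-07 → 2077-08-07.
`%m` extracts the 2-digit month (01-12): 08.

08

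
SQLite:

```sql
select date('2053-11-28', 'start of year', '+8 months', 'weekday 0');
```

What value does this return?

2053-09-07

`start of year` rewinds 2053-11-28 to 2053-01-01.
Adding +8 months to 2053-01-01 gives 2053-09-01.
`weekday 0` advances to the next Sunday; 2053-09-01 is a Monday, so it moves forward to 2053-09-07.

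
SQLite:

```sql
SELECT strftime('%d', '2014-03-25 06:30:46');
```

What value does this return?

`%d` extracts the 2-digit day of month: 25.

25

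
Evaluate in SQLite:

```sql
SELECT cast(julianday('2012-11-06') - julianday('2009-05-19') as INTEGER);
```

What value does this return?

12 days remain in May 2009 after the 19th (31 − 19).
Full months from June 2009 through October 2012 contribute their day counts.
Then 6 days into November 2012.
Total: 12 + 30 + 31 + 31 + 30 + 31 + 30 + 31 + 31 + 28 + 31 + 30 + 31 + 30 + 31 + 31 + 30 + 31 + 30 + 31 + 31 + 28 + 31 + 30 + 31 + 30 + 31 + 31 + 30 + 31 + 30 + 31 + 31 + 29 + 31 + 30 + 31 + 30 + 31 + 31 + 30 + 31 + 6 = 1267.

1267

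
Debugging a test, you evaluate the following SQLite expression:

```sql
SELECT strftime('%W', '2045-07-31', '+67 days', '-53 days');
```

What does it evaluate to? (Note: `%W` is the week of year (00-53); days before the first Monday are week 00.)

33

First apply '+67 days', '-53 days': 2045-07-31 → 2045-08-14.
2045-08-14 is a Monday. SQLite's %W counts Mondays since the year started; the result is 33.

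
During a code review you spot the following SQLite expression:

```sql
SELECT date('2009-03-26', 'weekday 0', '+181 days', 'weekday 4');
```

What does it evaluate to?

`weekday 0` advances to the next Sunday; 2009-03-26 is a Thursday, so it moves forward to 2009-03-29.
Applying '+181 days' to 2009-03-29: counting 181 days forward gives 2009-09-26.
`weekday 4` advances to the next Thursday; 2009-09-26 is a Saturday, so it moves forward to 2009-10-01.

2009-10-01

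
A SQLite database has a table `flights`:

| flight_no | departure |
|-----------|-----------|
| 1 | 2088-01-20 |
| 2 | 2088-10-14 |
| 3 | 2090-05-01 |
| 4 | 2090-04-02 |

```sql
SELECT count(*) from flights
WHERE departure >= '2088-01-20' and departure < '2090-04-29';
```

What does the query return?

Rows in [2088-01-20, 2090-04-29): 2088-01-20, 2088-10-14, 2090-04-02 → 3 rows.

3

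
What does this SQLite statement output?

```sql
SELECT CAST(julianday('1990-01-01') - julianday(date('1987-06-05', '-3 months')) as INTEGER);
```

Adding -3 months to 1987-06-05 gives 1987-03-05.
26 days remain in March 1987 after the 5th (31 − 5).
Full months from April 1987 through December 1989 contribute their day counts.
Then 1 day into January 1990.
Total: 26 + 30 + 31 + 30 + 31 + 31 + 30 + 31 + 30 + 31 + 31 + 29 + 31 + 30 + 31 + 30 + 31 + 31 + 30 + 31 + 30 + 31 + 31 + 28 + 31 + 30 + 31 + 30 + 31 + 31 + 30 + 31 + 30 + 31 + 1 = 1033.

1033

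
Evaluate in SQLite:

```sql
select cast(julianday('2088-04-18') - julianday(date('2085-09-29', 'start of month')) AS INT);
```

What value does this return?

`start of month` rewinds 2085-09-29 to 2085-09-01.
29 days remain in September 2085 after the 1st (30 − 1).
Full months from October 2085 through March 2088 contribute their day counts.
Then 18 days into April 2088.
Total: 29 + 31 + 30 + 31 + 31 + 28 + 31 + 30 + 31 + 30 + 31 + 31 + 30 + 31 + 30 + 31 + 31 + 28 + 31 + 30 + 31 + 30 + 31 + 31 + 30 + 31 + 30 + 31 + 31 + 29 + 31 + 18 = 960.

960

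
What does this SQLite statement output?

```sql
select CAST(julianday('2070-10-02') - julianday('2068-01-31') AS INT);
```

0 days remain in January 2068 after the 31st (31 − 31).
Full months from February 2068 through September 2070 contribute their day counts.
Then 2 days into October 2070.
Total: 0 + 29 + 31 + 30 + 31 + 30 + 31 + 31 + 30 + 31 + 30 + 31 + 31 + 28 + 31 + 30 + 31 + 30 + 31 + 31 + 30 + 31 + 30 + 31 + 31 + 28 + 31 + 30 + 31 + 30 + 31 + 31 + 30 + 2 = 975.

975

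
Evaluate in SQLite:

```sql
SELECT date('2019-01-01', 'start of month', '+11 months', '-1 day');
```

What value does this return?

2019-11-30

`start of month` rewinds 2019-01-01 to 2019-01-01.
Adding +11 months to 2019-01-01 gives 2019-12-01.
Going back 1 day from 2019-12-01 reaches 2019-11-30 (last day of November, 30 days).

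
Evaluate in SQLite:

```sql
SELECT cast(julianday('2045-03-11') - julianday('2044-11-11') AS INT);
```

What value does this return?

19 days remain in November 2044 after the 11th (30 − 11).
December 2044: 31 days.
January 2045: 31 days.
February 2045: 28 days.
Then 11 days into March 2045.
Total: 19 + 31 + 31 + 28 + 11 = 120.

120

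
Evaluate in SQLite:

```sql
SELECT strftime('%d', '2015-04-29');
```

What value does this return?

`%d` extracts the 2-digit day of month: 29.

29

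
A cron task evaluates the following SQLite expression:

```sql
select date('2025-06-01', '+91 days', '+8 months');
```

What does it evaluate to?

2026-05-01

Applying '+91 days' to 2025-06-01: counting 91 days forward gives 2025-08-31.
Adding +8 months to 2025-08-31 targets 2026-04-31. April 2026 has only 30 days, so SQLite normalizes the 1-day overflow forward to 2026-05-01.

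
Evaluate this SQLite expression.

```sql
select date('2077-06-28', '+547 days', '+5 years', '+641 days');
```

Applying '+547 days' to 2077-06-28: counting 547 days forward gives 2078-12-27.
Adding +5 years to 2078-12-27 gives 2083-12-27.
Applying '+641 days' to 2083-12-27: counting 641 days forward gives 2085-09-28.

2085-09-28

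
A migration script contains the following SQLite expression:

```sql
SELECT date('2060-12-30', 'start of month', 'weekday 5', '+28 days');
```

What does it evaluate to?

2060-12-31

`start of month` rewinds 2060-12-30 to 2060-12-01.
`weekday 5` advances to the next Friday; 2060-12-01 is a Wednesday, so it moves forward to 2060-12-03.
Advancing 28 more days within December lands on 2060-12-31.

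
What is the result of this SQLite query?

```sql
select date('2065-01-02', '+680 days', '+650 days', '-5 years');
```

2063-08-24

Applying '+680 days' to 2065-01-02: counting 680 days forward gives 2066-11-13.
Applying '+650 days' to 2066-11-13: counting 650 days forward gives 2068-08-24.
Adding -5 years to 2068-08-24 gives 2063-08-24.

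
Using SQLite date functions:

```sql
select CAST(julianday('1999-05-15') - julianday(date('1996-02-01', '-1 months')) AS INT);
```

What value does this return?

1230

Adding -1 month to 1996-02-01 gives 1996-01-01.
30 days remain in January 1996 after the 1st (31 − 1).
Full months from February 1996 through April 1999 contribute their day counts.
Then 15 days into May 1999.
Total: 30 + 29 + 31 + 30 + 31 + 30 + 31 + 31 + 30 + 31 + 30 + 31 + 31 + 28 + 31 + 30 + 31 + 30 + 31 + 31 + 30 + 31 + 30 + 31 + 31 + 28 + 31 + 30 + 31 + 30 + 31 + 31 + 30 + 31 + 30 + 31 + 31 + 28 + 31 + 30 + 15 = 1230.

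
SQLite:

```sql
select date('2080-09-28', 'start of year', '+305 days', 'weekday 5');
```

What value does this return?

2080-11-01

`start of year` rewinds 2080-09-28 to 2080-01-01.
Applying '+305 days' to 2080-01-01: counting 305 days forward gives 2080-11-01.
`weekday 5` advances to the next Friday; 2080-11-01 is already a Friday, so it stays at 2080-11-01.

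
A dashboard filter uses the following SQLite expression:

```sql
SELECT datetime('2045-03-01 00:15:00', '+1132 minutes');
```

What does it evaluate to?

1132 minutes = 18h 52m; +1132 minutes from 2045-03-01 00:15:00 is 2045-03-01 19:07:00.

2045-03-01 19:07:00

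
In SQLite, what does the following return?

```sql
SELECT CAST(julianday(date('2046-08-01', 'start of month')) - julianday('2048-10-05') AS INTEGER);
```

`start of month` rewinds 2046-08-01 to 2046-08-01.
30 days remain in August 2046 after the 1st (31 − 1).
Full months from September 2046 through September 2048 contribute their day counts.
Then 5 days into October 2048.
Total: 30 + 30 + 31 + 30 + 31 + 31 + 28 + 31 + 30 + 31 + 30 + 31 + 31 + 30 + 31 + 30 + 31 + 31 + 29 + 31 + 30 + 31 + 30 + 31 + 31 + 30 + 5 = 796.
The subtraction is earlier − later, so the result is −796 → -796.

-796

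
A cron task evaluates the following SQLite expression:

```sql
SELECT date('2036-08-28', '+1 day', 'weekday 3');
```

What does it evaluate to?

2036-09-03

Advancing 1 more day within August lands on 2036-08-29.
`weekday 3` advances to the next Wednesday; 2036-08-29 is a Friday, so it moves forward to 2036-09-03.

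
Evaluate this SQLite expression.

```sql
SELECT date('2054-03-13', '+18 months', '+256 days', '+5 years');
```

2061-05-26

Adding +18 months to 2054-03-13 gives 2055-09-13.
Applying '+256 days' to 2055-09-13: counting 256 days forward gives 2056-05-26.
Adding +5 years to 2056-05-26 gives 2061-05-26.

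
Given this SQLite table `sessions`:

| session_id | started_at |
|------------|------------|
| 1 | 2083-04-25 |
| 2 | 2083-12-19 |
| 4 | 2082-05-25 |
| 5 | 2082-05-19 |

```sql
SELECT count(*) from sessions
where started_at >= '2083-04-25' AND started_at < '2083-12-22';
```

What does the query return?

2

Rows in [2083-04-25, 2083-12-22): 2083-04-25, 2083-12-19 → 2 rows.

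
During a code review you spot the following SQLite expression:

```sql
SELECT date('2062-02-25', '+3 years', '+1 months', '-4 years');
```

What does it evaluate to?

2061-03-25

Adding +3 years to 2062-02-25 gives 2065-02-25.
Adding +1 month to 2065-02-25 gives 2065-03-25.
Adding -4 years to 2065-03-25 gives 2061-03-25.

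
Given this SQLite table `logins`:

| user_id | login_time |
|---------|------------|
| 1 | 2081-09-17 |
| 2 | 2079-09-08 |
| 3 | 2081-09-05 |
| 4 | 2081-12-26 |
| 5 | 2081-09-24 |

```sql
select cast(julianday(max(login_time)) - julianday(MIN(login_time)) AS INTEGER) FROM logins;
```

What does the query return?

MIN = 2079-09-08, MAX = 2081-12-26.
22 days remain in September 2079 after the 8th (30 − 8).
Full months from October 2079 through November 2081 contribute their day counts.
Then 26 days into December 2081.
Total: 22 + 31 + 30 + 31 + 31 + 29 + 31 + 30 + 31 + 30 + 31 + 31 + 30 + 31 + 30 + 31 + 31 + 28 + 31 + 30 + 31 + 30 + 31 + 31 + 30 + 31 + 30 + 26 = 840.

840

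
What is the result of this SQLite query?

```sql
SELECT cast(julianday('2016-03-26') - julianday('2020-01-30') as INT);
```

-1405

5 days remain in March 2016 after the 26th (31 − 26).
Full months from April 2016 through December 2019 contribute their day counts.
Then 30 days into January 2020.
Total: 5 + 30 + 31 + 30 + 31 + 31 + 30 + 31 + 30 + 31 + 31 + 28 + 31 + 30 + 31 + 30 + 31 + 31 + 30 + 31 + 30 + 31 + 31 + 28 + 31 + 30 + 31 + 30 + 31 + 31 + 30 + 31 + 30 + 31 + 31 + 28 + 31 + 30 + 31 + 30 + 31 + 31 + 30 + 31 + 30 + 31 + 30 = 1405.
The subtraction is earlier − later, so the result is −1405 → -1405.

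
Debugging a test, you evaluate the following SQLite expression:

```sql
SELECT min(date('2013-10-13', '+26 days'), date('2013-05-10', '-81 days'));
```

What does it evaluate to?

2013-02-18

date('2013-10-13', '+26 days') → 2013-11-08.
date('2013-05-10', '-81 days') → 2013-02-18.
Earlier of the two is 2013-02-18.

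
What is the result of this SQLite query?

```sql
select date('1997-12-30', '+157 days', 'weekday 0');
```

Applying '+157 days' to 1997-12-30: counting 157 days forward gives 1998-06-05.
`weekday 0` advances to the next Sunday; 1998-06-05 is a Friday, so it moves forward to 1998-06-07.

1998-06-07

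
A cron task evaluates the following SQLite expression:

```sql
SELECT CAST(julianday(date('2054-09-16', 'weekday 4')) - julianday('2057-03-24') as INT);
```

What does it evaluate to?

`weekday 4` advances to the next Thursday; 2054-09-16 is a Wednesday, so it moves forward to 2054-09-17.
13 days remain in September 2054 after the 17th (30 − 17).
Full months from October 2054 through February 2057 contribute their day counts.
Then 24 days into March 2057.
Total: 13 + 31 + 30 + 31 + 31 + 28 + 31 + 30 + 31 + 30 + 31 + 31 + 30 + 31 + 30 + 31 + 31 + 29 + 31 + 30 + 31 + 30 + 31 + 31 + 30 + 31 + 30 + 31 + 31 + 28 + 24 = 919.
The subtraction is earlier − later, so the result is −919 → -919.

-919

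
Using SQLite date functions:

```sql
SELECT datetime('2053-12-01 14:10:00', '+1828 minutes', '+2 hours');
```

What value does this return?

1828 minutes = 30h 28m; +1828 minutes from 2053-12-01 14:10:00 is 2053-12-02 20:38:00 (crosses midnight).
+2 hours from 2053-12-02 20:38:00 is 2053-12-02 22:38:00.

2053-12-02 22:38:00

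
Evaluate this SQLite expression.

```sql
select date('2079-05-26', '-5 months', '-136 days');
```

2078-08-12

Adding -5 months to 2079-05-26 gives 2078-12-26.
Applying '-136 days' to 2078-12-26: counting 136 days back gives 2078-08-12.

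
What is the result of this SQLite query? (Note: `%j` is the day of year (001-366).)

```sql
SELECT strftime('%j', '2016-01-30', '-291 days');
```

104

First apply '-291 days': 2016-01-30 → 2015-04-14.
Day-of-year for 2015-04-14: days since 2015-01-01 inclusive = 104, zero-padded to 104.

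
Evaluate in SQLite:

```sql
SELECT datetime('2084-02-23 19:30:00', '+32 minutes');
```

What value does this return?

+32 minutes from 2084-02-23 19:30:00 is 2084-02-23 20:02:00.

2084-02-23 20:02:00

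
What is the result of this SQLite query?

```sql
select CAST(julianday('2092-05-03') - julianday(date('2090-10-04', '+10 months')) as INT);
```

273

Adding +10 months to 2090-10-04 gives 2091-08-04.
27 days remain in August 2091 after the 4th (31 − 4).
Full months from September 2091 through April 2092 contribute their day counts.
Then 3 days into May 2092.
Total: 27 + 30 + 31 + 30 + 31 + 31 + 29 + 31 + 30 + 3 = 273.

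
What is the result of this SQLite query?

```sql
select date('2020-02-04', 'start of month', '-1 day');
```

`start of month` rewinds 2020-02-04 to 2020-02-01.
Going back 1 day from 2020-02-01 reaches 2020-01-31 (last day of January, 31 days).

2020-01-31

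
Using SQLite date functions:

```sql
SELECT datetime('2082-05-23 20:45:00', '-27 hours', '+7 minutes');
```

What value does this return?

-27 hours from 2082-05-23 20:45:00 is 2082-05-22 17:45:00 (crosses midnight).
+7 minutes from 2082-05-22 17:45:00 is 2082-05-22 17:52:00.

2082-05-22 17:52:00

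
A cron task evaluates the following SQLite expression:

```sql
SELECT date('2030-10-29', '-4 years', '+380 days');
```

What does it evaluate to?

Adding -4 years to 2030-10-29 gives 2026-10-29.
Applying '+380 days' to 2026-10-29: counting 380 days forward gives 2027-11-13.

2027-11-13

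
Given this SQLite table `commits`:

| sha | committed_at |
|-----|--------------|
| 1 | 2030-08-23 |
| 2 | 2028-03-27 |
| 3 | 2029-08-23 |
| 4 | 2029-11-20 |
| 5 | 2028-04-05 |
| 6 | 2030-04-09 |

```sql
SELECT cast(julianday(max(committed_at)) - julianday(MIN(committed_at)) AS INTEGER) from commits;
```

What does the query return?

879

MIN = 2028-03-27, MAX = 2030-08-23.
4 days remain in March 2028 after the 27th (31 − 27).
Full months from April 2028 through July 2030 contribute their day counts.
Then 23 days into August 2030.
Total: 4 + 30 + 31 + 30 + 31 + 31 + 30 + 31 + 30 + 31 + 31 + 28 + 31 + 30 + 31 + 30 + 31 + 31 + 30 + 31 + 30 + 31 + 31 + 28 + 31 + 30 + 31 + 30 + 31 + 23 = 879.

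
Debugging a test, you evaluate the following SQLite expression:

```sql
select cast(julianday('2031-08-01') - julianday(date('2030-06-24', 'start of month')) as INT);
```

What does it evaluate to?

`start of month` rewinds 2030-06-24 to 2030-06-01.
29 days remain in June 2030 after the 1st (30 − 1).
Full months from July 2030 through July 2031 contribute their day counts.
Then 1 day into August 2031.
Total: 29 + 31 + 31 + 30 + 31 + 30 + 31 + 31 + 28 + 31 + 30 + 31 + 30 + 31 + 1 = 426.

426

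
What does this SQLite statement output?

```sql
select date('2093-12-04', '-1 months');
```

Adding -1 month to 2093-12-04 gives 2093-11-04.

2093-11-04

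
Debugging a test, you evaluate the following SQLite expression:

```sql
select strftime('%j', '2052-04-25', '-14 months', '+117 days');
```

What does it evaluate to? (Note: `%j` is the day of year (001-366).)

First apply '-14 months', '+117 days': 2052-04-25 → 2051-06-22.
Day-of-year for 2051-06-22: days since 2051-01-01 inclusive = 173, zero-padded to 173.

173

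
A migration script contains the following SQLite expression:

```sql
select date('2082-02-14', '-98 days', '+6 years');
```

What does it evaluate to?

Applying '-98 days' to 2082-02-14: counting 98 days back gives 2081-11-08.
Adding +6 years to 2081-11-08 gives 2087-11-08.

2087-11-08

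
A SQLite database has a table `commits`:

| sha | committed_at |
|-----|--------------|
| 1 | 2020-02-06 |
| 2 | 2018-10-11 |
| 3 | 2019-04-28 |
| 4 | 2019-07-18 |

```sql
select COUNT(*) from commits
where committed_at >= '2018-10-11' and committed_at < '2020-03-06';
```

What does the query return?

4

Rows in [2018-10-11, 2020-03-06): 2020-02-06, 2018-10-11, 2019-04-28, 2019-07-18 → 4 rows.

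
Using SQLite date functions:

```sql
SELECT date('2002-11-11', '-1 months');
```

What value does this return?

Adding -1 month to 2002-11-11 gives 2002-10-11.

2002-10-11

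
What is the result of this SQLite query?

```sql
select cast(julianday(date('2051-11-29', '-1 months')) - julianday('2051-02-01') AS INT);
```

Adding -1 month to 2051-11-29 gives 2051-10-29.
27 days remain in February 2051 after the 1st (28 − 1).
Full months from March 2051 through September 2051 contribute their day counts.
Then 29 days into October 2051.
Total: 27 + 31 + 30 + 31 + 30 + 31 + 31 + 30 + 29 = 270.

270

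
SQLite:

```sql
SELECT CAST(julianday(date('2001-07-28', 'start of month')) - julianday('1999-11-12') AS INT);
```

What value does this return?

`start of month` rewinds 2001-07-28 to 2001-07-01.
18 days remain in November 1999 after the 12th (30 − 12).
Full months from December 1999 through June 2001 contribute their day counts.
Then 1 day into July 2001.
Total: 18 + 31 + 31 + 29 + 31 + 30 + 31 + 30 + 31 + 31 + 30 + 31 + 30 + 31 + 31 + 28 + 31 + 30 + 31 + 30 + 1 = 597.

597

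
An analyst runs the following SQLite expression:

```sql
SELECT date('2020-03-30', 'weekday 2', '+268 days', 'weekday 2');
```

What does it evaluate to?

`weekday 2` advances to the next Tuesday; 2020-03-30 is a Monday, so it moves forward to 2020-03-31.
Applying '+268 days' to 2020-03-31: counting 268 days forward gives 2020-12-24.
`weekday 2` advances to the next Tuesday; 2020-12-24 is a Thursday, so it moves forward to 2020-12-29.

2020-12-29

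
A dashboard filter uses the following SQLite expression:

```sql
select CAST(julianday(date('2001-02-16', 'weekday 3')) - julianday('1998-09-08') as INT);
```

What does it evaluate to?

`weekday 3` advances to the next Wednesday; 2001-02-16 is a Friday, so it moves forward to 2001-02-21.
22 days remain in September 1998 after the 8th (30 − 8).
Full months from October 1998 through January 2001 contribute their day counts.
Then 21 days into February 2001.
Total: 22 + 31 + 30 + 31 + 31 + 28 + 31 + 30 + 31 + 30 + 31 + 31 + 30 + 31 + 30 + 31 + 31 + 29 + 31 + 30 + 31 + 30 + 31 + 31 + 30 + 31 + 30 + 31 + 31 + 21 = 897.

897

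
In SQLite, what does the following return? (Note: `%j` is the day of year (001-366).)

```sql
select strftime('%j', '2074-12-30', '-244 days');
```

120

First apply '-244 days': 2074-12-30 → 2074-04-30.
Day-of-year for 2074-04-30: days since 2074-01-01 inclusive = 120, zero-padded to 120.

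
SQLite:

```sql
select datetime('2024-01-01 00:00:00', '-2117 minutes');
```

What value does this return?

2117 minutes = 35h 17m; -2117 minutes from 2024-01-01 00:00:00 is 2023-12-30 12:43:00 (crosses midnight).

2023-12-30 12:43:00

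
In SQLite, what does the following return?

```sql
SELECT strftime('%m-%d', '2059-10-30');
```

`%m-%d` extracts the month-day: 10-30.

10-30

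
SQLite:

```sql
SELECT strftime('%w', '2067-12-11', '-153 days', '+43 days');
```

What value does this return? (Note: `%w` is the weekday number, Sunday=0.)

First apply '-153 days', '+43 days': 2067-12-11 → 2067-08-23.
2067-08-23 is a Tuesday; with Sunday=0 that is 2.

2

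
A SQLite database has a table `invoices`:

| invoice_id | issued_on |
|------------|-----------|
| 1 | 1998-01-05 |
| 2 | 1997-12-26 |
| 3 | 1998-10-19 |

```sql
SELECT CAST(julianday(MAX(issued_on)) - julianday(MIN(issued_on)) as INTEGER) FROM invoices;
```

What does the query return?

MIN = 1997-12-26, MAX = 1998-10-19.
5 days remain in December 1997 after the 26th (31 − 26).
Full months from January 1998 through September 1998 contribute their day counts.
Then 19 days into October 1998.
Total: 5 + 31 + 28 + 31 + 30 + 31 + 30 + 31 + 31 + 30 + 19 = 297.

297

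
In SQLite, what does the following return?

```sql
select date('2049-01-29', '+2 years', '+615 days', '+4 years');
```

2056-10-05

Adding +2 years to 2049-01-29 gives 2051-01-29.
Applying '+615 days' to 2051-01-29: counting 615 days forward gives 2052-10-05.
Adding +4 years to 2052-10-05 gives 2056-10-05.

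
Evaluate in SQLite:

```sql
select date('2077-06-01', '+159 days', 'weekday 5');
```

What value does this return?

2077-11-12

Applying '+159 days' to 2077-06-01: counting 159 days forward gives 2077-11-07.
`weekday 5` advances to the next Friday; 2077-11-07 is a Sunday, so it moves forward to 2077-11-12.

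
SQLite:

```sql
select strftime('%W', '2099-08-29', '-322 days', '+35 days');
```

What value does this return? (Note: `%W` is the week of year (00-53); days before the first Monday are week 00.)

45

First apply '-322 days', '+35 days': 2099-08-29 → 2098-11-15.
2098-11-15 is a Saturday. SQLite's %W counts Mondays since the year started; the result is 45.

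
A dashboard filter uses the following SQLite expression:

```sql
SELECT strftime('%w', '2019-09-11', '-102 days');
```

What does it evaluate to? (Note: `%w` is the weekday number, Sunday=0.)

First apply '-102 days': 2019-09-11 → 2019-06-01.
2019-06-01 is a Saturday; with Sunday=0 that is 6.

6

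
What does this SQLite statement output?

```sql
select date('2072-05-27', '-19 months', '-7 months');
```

2070-03-27

Adding -19 months to 2072-05-27 gives 2070-10-27.
Adding -7 months to 2070-10-27 gives 2070-03-27.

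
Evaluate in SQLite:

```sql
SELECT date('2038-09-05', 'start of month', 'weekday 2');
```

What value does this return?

`start of month` rewinds 2038-09-05 to 2038-09-01.
`weekday 2` advances to the next Tuesday; 2038-09-01 is a Wednesday, so it moves forward to 2038-09-07.

2038-09-07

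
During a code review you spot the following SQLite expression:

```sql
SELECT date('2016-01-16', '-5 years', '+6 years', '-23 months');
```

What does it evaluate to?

2015-02-16

Adding -5 years to 2016-01-16 gives 2011-01-16.
Adding +6 years to 2011-01-16 gives 2017-01-16.
Adding -23 months to 2017-01-16 gives 2015-02-16.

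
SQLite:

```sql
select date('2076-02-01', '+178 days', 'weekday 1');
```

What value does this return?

Applying '+178 days' to 2076-02-01: counting 178 days forward gives 2076-07-28.
`weekday 1` advances to the next Monday; 2076-07-28 is a Tuesday, so it moves forward to 2076-08-03.

2076-08-03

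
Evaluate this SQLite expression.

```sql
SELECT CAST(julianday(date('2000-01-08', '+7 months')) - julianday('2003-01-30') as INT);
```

Adding +7 months to 2000-01-08 gives 2000-08-08.
23 days remain in August 2000 after the 8th (31 − 8).
Full months from September 2000 through December 2002 contribute their day counts.
Then 30 days into January 2003.
Total: 23 + 30 + 31 + 30 + 31 + 31 + 28 + 31 + 30 + 31 + 30 + 31 + 31 + 30 + 31 + 30 + 31 + 31 + 28 + 31 + 30 + 31 + 30 + 31 + 31 + 30 + 31 + 30 + 31 + 30 = 905.
The subtraction is earlier − later, so the result is −905 → -905.

-905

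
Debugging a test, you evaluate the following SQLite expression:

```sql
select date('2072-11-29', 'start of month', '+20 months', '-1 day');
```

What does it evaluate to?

`start of month` rewinds 2072-11-29 to 2072-11-01.
Adding +20 months to 2072-11-01 gives 2074-07-01.
Going back 1 day from 2074-07-01 reaches 2074-06-30 (last day of June, 30 days).

2074-06-30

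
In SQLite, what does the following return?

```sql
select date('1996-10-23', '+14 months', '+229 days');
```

1998-08-09

Adding +14 months to 1996-10-23 gives 1997-12-23.
Applying '+229 days' to 1997-12-23: counting 229 days forward gives 1998-08-09.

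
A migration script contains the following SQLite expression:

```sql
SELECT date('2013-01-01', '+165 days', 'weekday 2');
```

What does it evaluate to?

2013-06-18

Applying '+165 days' to 2013-01-01: counting 165 days forward gives 2013-06-15.
`weekday 2` advances to the next Tuesday; 2013-06-15 is a Saturday, so it moves forward to 2013-06-18.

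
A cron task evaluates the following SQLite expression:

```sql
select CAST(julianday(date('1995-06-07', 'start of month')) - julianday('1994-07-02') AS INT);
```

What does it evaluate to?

`start of month` rewinds 1995-06-07 to 1995-06-01.
29 days remain in July 1994 after the 2nd (31 − 2).
Full months from August 1994 through May 1995 contribute their day counts.
Then 1 day into June 1995.
Total: 29 + 31 + 30 + 31 + 30 + 31 + 31 + 28 + 31 + 30 + 31 + 1 = 334.

334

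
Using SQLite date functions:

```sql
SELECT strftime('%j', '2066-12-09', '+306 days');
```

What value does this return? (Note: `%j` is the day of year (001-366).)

First apply '+306 days': 2066-12-09 → 2067-10-11.
Day-of-year for 2067-10-11: days since 2067-01-01 inclusive = 284, zero-padded to 284.

284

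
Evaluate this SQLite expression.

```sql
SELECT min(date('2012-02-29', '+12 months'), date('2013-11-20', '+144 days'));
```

2013-03-01

date('2012-02-29', '+12 months') → 2013-03-01.
date('2013-11-20', '+144 days') → 2014-04-13.
Earlier of the two is 2013-03-01.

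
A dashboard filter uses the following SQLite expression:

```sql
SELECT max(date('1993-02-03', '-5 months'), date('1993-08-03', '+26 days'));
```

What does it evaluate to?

1993-08-29

date('1993-02-03', '-5 months') → 1992-09-03.
date('1993-08-03', '+26 days') → 1993-08-29.
Later of the two is 1993-08-29.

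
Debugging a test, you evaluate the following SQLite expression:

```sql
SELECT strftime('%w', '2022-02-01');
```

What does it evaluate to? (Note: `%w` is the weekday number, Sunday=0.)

2022-02-01 is a Tuesday; with Sunday=0 that is 2.

2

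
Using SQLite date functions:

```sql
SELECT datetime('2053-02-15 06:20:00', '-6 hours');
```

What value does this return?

-6 hours from 2053-02-15 06:20:00 is 2053-02-15 00:20:00.

2053-02-15 00:20:00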